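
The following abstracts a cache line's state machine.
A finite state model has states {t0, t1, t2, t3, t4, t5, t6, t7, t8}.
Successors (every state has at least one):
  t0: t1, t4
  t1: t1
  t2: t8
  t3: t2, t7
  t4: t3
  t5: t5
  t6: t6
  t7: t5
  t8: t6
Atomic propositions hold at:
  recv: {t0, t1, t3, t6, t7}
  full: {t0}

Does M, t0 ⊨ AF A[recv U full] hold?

A[recv U full]: least fixpoint, start Z0 = Sat(full) = {t0}, add states in Sat(recv) with every successor in Z. Already a fixed point.
Sat(A[recv U full]) = {t0}
AF A[recv U full]: least fixpoint, start Z0 = {t0}, add states with every successor in Z. Already a fixed point.
Sat(AF A[recv U full]) = {t0}
t0 ∈ Sat(AF A[recv U full]) = {t0}, so the formula holds at t0.

Yes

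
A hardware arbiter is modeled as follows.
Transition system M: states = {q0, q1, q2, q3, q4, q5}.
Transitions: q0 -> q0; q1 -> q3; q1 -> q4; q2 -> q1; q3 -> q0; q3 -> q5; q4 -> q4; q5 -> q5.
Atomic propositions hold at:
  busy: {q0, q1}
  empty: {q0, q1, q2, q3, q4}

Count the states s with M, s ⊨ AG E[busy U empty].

E[busy U empty]: least fixpoint, start Z0 = Sat(empty) = {q0, q1, q2, q3, q4}, add states in Sat(busy) with some successor in Z. Already a fixed point.
Sat(E[busy U empty]) = {q0, q1, q2, q3, q4}
AG E[busy U empty]: greatest fixpoint, start Z0 = {q0, q1, q2, q3, q4}, keep only states in Sat with every successor in Z. Z1 = {q0, q1, q2, q4}; Z2 = {q0, q2, q4}; Z3 = {q0, q4}; fixed.
Sat(AG E[busy U empty]) = {q0, q4}
|Sat(AG E[busy U empty])| = |{q0, q4}| = 2.

2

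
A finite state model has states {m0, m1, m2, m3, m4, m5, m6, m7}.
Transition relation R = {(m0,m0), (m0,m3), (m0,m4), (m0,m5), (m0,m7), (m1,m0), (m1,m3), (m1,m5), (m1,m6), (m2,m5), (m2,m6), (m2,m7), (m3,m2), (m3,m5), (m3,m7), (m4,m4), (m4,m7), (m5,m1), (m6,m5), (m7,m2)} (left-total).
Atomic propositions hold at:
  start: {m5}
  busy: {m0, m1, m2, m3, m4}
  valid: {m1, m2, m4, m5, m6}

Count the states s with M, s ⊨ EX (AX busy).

6

Sat(AX busy) = {s : every successor in {m0, m1, m2, m3, m4}} = {m5, m7}
Sat(EX (AX busy)) = {s : some successor in {m5, m7}} = {m0, m1, m2, m3, m4, m6}
|Sat(EX (AX busy))| = |{m0, m1, m2, m3, m4, m6}| = 6.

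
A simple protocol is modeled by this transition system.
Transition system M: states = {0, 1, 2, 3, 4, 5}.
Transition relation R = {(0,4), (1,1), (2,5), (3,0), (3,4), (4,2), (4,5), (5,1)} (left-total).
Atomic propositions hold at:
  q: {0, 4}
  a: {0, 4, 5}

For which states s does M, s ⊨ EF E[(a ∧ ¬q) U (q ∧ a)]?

{0, 3, 4}

Sat(¬q) = {1, 2, 3, 5}
Sat(a ∧ ¬q) = {5}
Sat(q ∧ a) = {0, 4}
E[(a ∧ ¬q) U (q ∧ a)]: least fixpoint, start Z0 = Sat((q ∧ a)) = {0, 4}, add states in Sat(a ∧ ¬q) with some successor in Z. Already a fixed point.
Sat(E[(a ∧ ¬q) U (q ∧ a)]) = {0, 4}
EF E[(a ∧ ¬q) U (q ∧ a)]: least fixpoint, start Z0 = {0, 4}, add states with some successor in Z. Z1 = {0, 3, 4}; fixed.
Sat(EF E[(a ∧ ¬q) U (q ∧ a)]) = {0, 3, 4}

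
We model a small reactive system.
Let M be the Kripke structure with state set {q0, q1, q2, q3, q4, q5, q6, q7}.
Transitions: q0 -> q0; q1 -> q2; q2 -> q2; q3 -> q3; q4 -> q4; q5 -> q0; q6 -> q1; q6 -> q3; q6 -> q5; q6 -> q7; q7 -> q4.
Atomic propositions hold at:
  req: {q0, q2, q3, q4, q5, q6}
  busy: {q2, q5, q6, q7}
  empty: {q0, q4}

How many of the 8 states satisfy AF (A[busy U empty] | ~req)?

5

A[busy U empty]: least fixpoint, start Z0 = Sat(empty) = {q0, q4}, add states in Sat(busy) with every successor in Z. Z1 = {q0, q4, q5, q7}; fixed.
Sat(A[busy U empty]) = {q0, q4, q5, q7}
Sat(~req) = {q1, q7}
Sat(A[busy U empty] | ~req) = {q0, q1, q4, q5, q7}
AF (A[busy U empty] | ~req): least fixpoint, start Z0 = {q0, q1, q4, q5, q7}, add states with every successor in Z. Already a fixed point.
Sat(AF (A[busy U empty] | ~req)) = {q0, q1, q4, q5, q7}
|Sat(AF (A[busy U empty] | ~req))| = |{q0, q1, q4, q5, q7}| = 5.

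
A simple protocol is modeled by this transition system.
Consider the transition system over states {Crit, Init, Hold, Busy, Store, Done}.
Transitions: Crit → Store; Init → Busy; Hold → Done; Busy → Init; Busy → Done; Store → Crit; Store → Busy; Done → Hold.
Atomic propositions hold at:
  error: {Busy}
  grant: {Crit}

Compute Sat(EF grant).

EF grant: least fixpoint, start Z0 = {Crit}, add states with some successor in Z. Z1 = {Crit, Store}; fixed.
Sat(EF grant) = {Crit, Store}

{Crit, Store}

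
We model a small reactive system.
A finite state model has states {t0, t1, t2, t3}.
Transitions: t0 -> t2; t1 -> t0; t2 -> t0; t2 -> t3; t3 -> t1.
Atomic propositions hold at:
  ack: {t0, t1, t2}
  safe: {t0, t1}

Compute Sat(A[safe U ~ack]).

{t3}

Sat(~ack) = {t3}
A[safe U ~ack]: least fixpoint, start Z0 = Sat(~ack) = {t3}, add states in Sat(safe) with every successor in Z. Already a fixed point.
Sat(A[safe U ~ack]) = {t3}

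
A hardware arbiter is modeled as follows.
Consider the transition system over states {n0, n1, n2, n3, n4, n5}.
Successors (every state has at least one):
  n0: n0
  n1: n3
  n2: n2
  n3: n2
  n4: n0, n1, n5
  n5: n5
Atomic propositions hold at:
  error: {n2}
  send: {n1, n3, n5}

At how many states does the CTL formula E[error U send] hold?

3

E[error U send]: least fixpoint, start Z0 = Sat(send) = {n1, n3, n5}, add states in Sat(error) with some successor in Z. Already a fixed point.
Sat(E[error U send]) = {n1, n3, n5}
|Sat(E[error U send])| = |{n1, n3, n5}| = 3.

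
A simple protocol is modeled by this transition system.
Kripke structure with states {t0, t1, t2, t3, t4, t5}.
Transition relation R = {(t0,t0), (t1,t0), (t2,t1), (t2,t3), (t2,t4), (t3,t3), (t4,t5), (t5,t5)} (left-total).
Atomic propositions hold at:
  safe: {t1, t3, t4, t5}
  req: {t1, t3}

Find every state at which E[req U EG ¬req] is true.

Sat(¬req) = {t0, t2, t4, t5}
EG ¬req: greatest fixpoint, start Z0 = {t0, t2, t4, t5}, keep only states in Sat with some successor in Z. Already a fixed point.
Sat(EG ¬req) = {t0, t2, t4, t5}
E[req U EG ¬req]: least fixpoint, start Z0 = Sat(EG ¬req) = {t0, t2, t4, t5}, add states in Sat(req) with some successor in Z. Z1 = {t0, t1, t2, t4, t5}; fixed.
Sat(E[req U EG ¬req]) = {t0, t1, t2, t4, t5}

{t0, t1, t2, t4, t5}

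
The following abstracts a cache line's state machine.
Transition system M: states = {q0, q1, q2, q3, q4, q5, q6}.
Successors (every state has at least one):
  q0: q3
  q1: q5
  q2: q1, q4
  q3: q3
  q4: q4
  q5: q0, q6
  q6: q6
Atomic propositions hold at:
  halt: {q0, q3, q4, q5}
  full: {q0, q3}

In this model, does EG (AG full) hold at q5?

No

AG full: greatest fixpoint, start Z0 = {q0, q3}, keep only states in Sat with every successor in Z. Already a fixed point.
Sat(AG full) = {q0, q3}
EG (AG full): greatest fixpoint, start Z0 = {q0, q3}, keep only states in Sat with some successor in Z. Already a fixed point.
Sat(EG (AG full)) = {q0, q3}
q5 ∉ Sat(EG (AG full)) = {q0, q3}, so the formula does not hold at q5.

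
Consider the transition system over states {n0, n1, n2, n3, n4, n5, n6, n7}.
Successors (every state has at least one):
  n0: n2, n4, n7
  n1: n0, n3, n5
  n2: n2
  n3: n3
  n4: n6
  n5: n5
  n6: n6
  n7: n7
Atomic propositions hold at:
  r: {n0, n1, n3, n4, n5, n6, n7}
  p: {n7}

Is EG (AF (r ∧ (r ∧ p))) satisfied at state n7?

Sat(r ∧ p) = {n7}
Sat(r ∧ (r ∧ p)) = {n7}
AF (r ∧ (r ∧ p)): least fixpoint, start Z0 = {n7}, add states with every successor in Z. Already a fixed point.
Sat(AF (r ∧ (r ∧ p))) = {n7}
EG (AF (r ∧ (r ∧ p))): greatest fixpoint, start Z0 = {n7}, keep only states in Sat with some successor in Z. Already a fixed point.
Sat(EG (AF (r ∧ (r ∧ p)))) = {n7}
n7 ∈ Sat(EG (AF (r ∧ (r ∧ p)))) = {n7}, so the formula holds at n7.

Yes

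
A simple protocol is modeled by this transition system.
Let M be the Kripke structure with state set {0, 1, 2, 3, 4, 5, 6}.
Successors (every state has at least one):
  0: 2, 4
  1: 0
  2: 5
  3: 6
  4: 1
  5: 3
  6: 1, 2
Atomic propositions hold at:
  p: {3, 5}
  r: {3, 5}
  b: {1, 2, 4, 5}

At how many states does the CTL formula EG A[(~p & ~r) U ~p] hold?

Sat(~p) = {0, 1, 2, 4, 6}
Sat(~r) = {0, 1, 2, 4, 6}
Sat(~p & ~r) = {0, 1, 2, 4, 6}
A[(~p & ~r) U ~p]: least fixpoint, start Z0 = Sat(~p) = {0, 1, 2, 4, 6}, add states in Sat(~p & ~r) with every successor in Z. Already a fixed point.
Sat(A[(~p & ~r) U ~p]) = {0, 1, 2, 4, 6}
EG A[(~p & ~r) U ~p]: greatest fixpoint, start Z0 = {0, 1, 2, 4, 6}, keep only states in Sat with some successor in Z. Z1 = {0, 1, 4, 6}; fixed.
Sat(EG A[(~p & ~r) U ~p]) = {0, 1, 4, 6}
|Sat(EG A[(~p & ~r) U ~p])| = |{0, 1, 4, 6}| = 4.

4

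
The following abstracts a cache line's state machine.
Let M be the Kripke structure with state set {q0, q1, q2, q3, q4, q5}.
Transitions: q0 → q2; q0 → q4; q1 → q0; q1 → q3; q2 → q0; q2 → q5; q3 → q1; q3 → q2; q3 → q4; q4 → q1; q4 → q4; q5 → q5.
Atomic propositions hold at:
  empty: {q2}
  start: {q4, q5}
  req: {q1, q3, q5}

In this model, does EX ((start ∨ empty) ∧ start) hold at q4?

Yes

Sat(start ∨ empty) = {q2, q4, q5}
Sat((start ∨ empty) ∧ start) = {q4, q5}
Sat(EX ((start ∨ empty) ∧ start)) = {s : some successor in {q4, q5}} = {q0, q2, q3, q4, q5}
q4 ∈ Sat(EX ((start ∨ empty) ∧ start)) = {q0, q2, q3, q4, q5}, so the formula holds at q4.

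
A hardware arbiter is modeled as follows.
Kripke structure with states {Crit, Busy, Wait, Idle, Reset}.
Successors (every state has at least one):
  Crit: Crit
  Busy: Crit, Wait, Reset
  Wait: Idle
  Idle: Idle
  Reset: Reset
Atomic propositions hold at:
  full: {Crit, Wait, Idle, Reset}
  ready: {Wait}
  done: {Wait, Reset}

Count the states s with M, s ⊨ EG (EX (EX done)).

Sat(EX done) = {s : some successor in {Wait, Reset}} = {Busy, Reset}
Sat(EX (EX done)) = {s : some successor in {Busy, Reset}} = {Busy, Reset}
EG (EX (EX done)): greatest fixpoint, start Z0 = {Busy, Reset}, keep only states in Sat with some successor in Z. Already a fixed point.
Sat(EG (EX (EX done))) = {Busy, Reset}
|Sat(EG (EX (EX done)))| = |{Busy, Reset}| = 2.

2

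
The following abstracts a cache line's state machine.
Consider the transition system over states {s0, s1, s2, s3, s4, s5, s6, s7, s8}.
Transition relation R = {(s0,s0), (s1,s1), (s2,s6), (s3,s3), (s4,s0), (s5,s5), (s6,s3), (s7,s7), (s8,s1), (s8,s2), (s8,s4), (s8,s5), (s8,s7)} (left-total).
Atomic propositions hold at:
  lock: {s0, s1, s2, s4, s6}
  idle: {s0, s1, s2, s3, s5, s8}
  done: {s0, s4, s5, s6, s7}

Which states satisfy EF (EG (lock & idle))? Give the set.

Sat(lock & idle) = {s0, s1, s2}
EG (lock & idle): greatest fixpoint, start Z0 = {s0, s1, s2}, keep only states in Sat with some successor in Z. Z1 = {s0, s1}; fixed.
Sat(EG (lock & idle)) = {s0, s1}
EF (EG (lock & idle)): least fixpoint, start Z0 = {s0, s1}, add states with some successor in Z. Z1 = {s0, s1, s4, s8}; fixed.
Sat(EF (EG (lock & idle))) = {s0, s1, s4, s8}

{s0, s1, s4, s8}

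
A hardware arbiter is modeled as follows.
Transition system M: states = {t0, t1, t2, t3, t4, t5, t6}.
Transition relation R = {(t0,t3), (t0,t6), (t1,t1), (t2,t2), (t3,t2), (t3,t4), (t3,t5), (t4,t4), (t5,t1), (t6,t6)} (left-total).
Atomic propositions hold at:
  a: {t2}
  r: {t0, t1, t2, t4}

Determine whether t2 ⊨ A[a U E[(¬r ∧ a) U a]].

Sat(¬r) = {t3, t5, t6}
Sat(¬r ∧ a) = ∅
E[(¬r ∧ a) U a]: least fixpoint, start Z0 = Sat(a) = {t2}, add states in Sat(¬r ∧ a) with some successor in Z. Already a fixed point.
Sat(E[(¬r ∧ a) U a]) = {t2}
A[a U E[(¬r ∧ a) U a]]: least fixpoint, start Z0 = Sat(E[(¬r ∧ a) U a]) = {t2}, add states in Sat(a) with every successor in Z. Already a fixed point.
Sat(A[a U E[(¬r ∧ a) U a]]) = {t2}
t2 ∈ Sat(A[a U E[(¬r ∧ a) U a]]) = {t2}, so the formula holds at t2.

Yes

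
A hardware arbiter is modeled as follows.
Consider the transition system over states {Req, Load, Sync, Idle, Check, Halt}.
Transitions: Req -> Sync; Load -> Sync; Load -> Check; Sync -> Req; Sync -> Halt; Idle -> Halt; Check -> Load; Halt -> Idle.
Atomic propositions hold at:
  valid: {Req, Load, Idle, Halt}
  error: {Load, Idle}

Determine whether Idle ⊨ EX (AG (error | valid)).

Yes

Sat(error | valid) = {Req, Load, Idle, Halt}
AG (error | valid): greatest fixpoint, start Z0 = {Req, Load, Idle, Halt}, keep only states in Sat with every successor in Z. Z1 = {Idle, Halt}; fixed.
Sat(AG (error | valid)) = {Idle, Halt}
Sat(EX (AG (error | valid))) = {s : some successor in {Idle, Halt}} = {Sync, Idle, Halt}
Idle ∈ Sat(EX (AG (error | valid))) = {Sync, Idle, Halt}, so the formula holds at Idle.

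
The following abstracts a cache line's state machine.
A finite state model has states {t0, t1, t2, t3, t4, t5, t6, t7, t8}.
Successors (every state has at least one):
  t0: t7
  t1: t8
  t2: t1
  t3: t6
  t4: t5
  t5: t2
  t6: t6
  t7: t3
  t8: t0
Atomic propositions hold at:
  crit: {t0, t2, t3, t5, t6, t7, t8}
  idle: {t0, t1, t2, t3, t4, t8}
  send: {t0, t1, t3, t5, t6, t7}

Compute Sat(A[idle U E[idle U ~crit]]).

{t1, t2, t4}

Sat(~crit) = {t1, t4}
E[idle U ~crit]: least fixpoint, start Z0 = Sat(~crit) = {t1, t4}, add states in Sat(idle) with some successor in Z. Z1 = {t1, t2, t4}; fixed.
Sat(E[idle U ~crit]) = {t1, t2, t4}
A[idle U E[idle U ~crit]]: least fixpoint, start Z0 = Sat(E[idle U ~crit]) = {t1, t2, t4}, add states in Sat(idle) with every successor in Z. Already a fixed point.
Sat(A[idle U E[idle U ~crit]]) = {t1, t2, t4}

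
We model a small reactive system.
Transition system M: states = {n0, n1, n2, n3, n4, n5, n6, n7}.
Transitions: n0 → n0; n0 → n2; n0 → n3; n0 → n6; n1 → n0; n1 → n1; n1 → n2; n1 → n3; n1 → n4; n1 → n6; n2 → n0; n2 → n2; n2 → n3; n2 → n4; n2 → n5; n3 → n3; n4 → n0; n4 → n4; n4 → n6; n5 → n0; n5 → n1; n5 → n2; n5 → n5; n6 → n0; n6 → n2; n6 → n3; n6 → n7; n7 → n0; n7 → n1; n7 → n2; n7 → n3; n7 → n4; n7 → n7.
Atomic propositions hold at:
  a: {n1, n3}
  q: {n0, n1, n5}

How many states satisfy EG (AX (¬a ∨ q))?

Sat(¬a) = {n0, n2, n4, n5, n6, n7}
Sat(¬a ∨ q) = {n0, n1, n2, n4, n5, n6, n7}
Sat(AX (¬a ∨ q)) = {s : every successor in {n0, n1, n2, n4, n5, n6, n7}} = {n4, n5}
EG (AX (¬a ∨ q)): greatest fixpoint, start Z0 = {n4, n5}, keep only states in Sat with some successor in Z. Already a fixed point.
Sat(EG (AX (¬a ∨ q))) = {n4, n5}
|Sat(EG (AX (¬a ∨ q)))| = |{n4, n5}| = 2.

2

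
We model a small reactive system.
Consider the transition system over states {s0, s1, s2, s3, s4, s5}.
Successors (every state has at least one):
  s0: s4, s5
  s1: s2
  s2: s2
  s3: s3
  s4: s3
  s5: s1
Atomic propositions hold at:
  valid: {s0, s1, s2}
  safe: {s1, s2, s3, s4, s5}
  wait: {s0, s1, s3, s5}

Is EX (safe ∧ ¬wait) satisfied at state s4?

Sat(¬wait) = {s2, s4}
Sat(safe ∧ ¬wait) = {s2, s4}
Sat(EX (safe ∧ ¬wait)) = {s : some successor in {s2, s4}} = {s0, s1, s2}
s4 ∉ Sat(EX (safe ∧ ¬wait)) = {s0, s1, s2}, so the formula does not hold at s4.

No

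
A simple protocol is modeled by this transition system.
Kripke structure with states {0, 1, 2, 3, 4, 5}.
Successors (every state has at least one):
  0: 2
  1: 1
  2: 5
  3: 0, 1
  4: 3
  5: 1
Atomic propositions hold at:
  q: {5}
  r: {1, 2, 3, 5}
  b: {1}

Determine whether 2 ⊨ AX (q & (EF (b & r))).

Sat(b & r) = {1}
EF (b & r): least fixpoint, start Z0 = {1}, add states with some successor in Z. Z1 = {1, 3, 5}; Z2 = {1, 2, 3, 4, 5}; Z3 = {0, 1, 2, 3, 4, 5}; fixed.
Sat(EF (b & r)) = {0, 1, 2, 3, 4, 5}
Sat(q & (EF (b & r))) = {5}
Sat(AX (q & (EF (b & r)))) = {s : every successor in {5}} = {2}
2 ∈ Sat(AX (q & (EF (b & r)))) = {2}, so the formula holds at 2.

Yes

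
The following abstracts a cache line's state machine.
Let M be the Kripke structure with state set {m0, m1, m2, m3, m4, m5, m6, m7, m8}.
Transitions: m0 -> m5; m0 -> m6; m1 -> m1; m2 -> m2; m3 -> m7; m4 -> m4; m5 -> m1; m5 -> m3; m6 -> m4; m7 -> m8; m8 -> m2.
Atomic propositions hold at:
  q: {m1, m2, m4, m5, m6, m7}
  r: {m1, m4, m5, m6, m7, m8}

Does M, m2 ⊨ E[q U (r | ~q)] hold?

Sat(~q) = {m0, m3, m8}
Sat(r | ~q) = {m0, m1, m3, m4, m5, m6, m7, m8}
E[q U (r | ~q)]: least fixpoint, start Z0 = Sat((r | ~q)) = {m0, m1, m3, m4, m5, m6, m7, m8}, add states in Sat(q) with some successor in Z. Already a fixed point.
Sat(E[q U (r | ~q)]) = {m0, m1, m3, m4, m5, m6, m7, m8}
m2 ∉ Sat(E[q U (r | ~q)]) = {m0, m1, m3, m4, m5, m6, m7, m8}, so the formula does not hold at m2.

No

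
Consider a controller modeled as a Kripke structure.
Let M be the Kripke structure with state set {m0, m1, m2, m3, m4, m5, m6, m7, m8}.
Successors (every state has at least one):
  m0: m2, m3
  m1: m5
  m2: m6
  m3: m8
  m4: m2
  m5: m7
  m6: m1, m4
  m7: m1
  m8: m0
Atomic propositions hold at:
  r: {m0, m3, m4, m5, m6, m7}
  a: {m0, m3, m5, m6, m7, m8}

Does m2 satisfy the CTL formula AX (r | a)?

Yes

Sat(r | a) = {m0, m3, m4, m5, m6, m7, m8}
Sat(AX (r | a)) = {s : every successor in {m0, m3, m4, m5, m6, m7, m8}} = {m1, m2, m3, m5, m8}
m2 ∈ Sat(AX (r | a)) = {m1, m2, m3, m5, m8}, so the formula holds at m2.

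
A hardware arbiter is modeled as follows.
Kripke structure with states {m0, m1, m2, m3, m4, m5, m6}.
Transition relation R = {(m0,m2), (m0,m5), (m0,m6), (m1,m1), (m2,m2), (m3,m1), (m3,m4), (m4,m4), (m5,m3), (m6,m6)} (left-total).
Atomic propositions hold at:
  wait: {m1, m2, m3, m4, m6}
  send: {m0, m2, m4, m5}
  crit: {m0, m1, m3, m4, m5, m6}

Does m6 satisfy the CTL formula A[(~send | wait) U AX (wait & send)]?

No

Sat(~send) = {m1, m3, m6}
Sat(~send | wait) = {m1, m2, m3, m4, m6}
Sat(wait & send) = {m2, m4}
Sat(AX (wait & send)) = {s : every successor in {m2, m4}} = {m2, m4}
A[(~send | wait) U AX (wait & send)]: least fixpoint, start Z0 = Sat(AX (wait & send)) = {m2, m4}, add states in Sat(~send | wait) with every successor in Z. Already a fixed point.
Sat(A[(~send | wait) U AX (wait & send)]) = {m2, m4}
m6 ∉ Sat(A[(~send | wait) U AX (wait & send)]) = {m2, m4}, so the formula does not hold at m6.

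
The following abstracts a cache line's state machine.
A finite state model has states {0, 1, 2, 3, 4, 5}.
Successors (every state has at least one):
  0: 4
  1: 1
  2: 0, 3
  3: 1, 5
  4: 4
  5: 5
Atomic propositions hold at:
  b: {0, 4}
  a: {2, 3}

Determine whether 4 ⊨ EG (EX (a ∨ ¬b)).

Sat(¬b) = {1, 2, 3, 5}
Sat(a ∨ ¬b) = {1, 2, 3, 5}
Sat(EX (a ∨ ¬b)) = {s : some successor in {1, 2, 3, 5}} = {1, 2, 3, 5}
EG (EX (a ∨ ¬b)): greatest fixpoint, start Z0 = {1, 2, 3, 5}, keep only states in Sat with some successor in Z. Already a fixed point.
Sat(EG (EX (a ∨ ¬b))) = {1, 2, 3, 5}
4 ∉ Sat(EG (EX (a ∨ ¬b))) = {1, 2, 3, 5}, so the formula does not hold at 4.

No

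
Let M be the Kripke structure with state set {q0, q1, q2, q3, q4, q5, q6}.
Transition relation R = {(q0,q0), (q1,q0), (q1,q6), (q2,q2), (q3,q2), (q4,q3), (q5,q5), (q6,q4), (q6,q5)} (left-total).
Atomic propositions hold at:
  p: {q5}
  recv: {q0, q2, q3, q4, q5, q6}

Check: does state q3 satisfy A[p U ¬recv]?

No

Sat(¬recv) = {q1}
A[p U ¬recv]: least fixpoint, start Z0 = Sat(¬recv) = {q1}, add states in Sat(p) with every successor in Z. Already a fixed point.
Sat(A[p U ¬recv]) = {q1}
q3 ∉ Sat(A[p U ¬recv]) = {q1}, so the formula does not hold at q3.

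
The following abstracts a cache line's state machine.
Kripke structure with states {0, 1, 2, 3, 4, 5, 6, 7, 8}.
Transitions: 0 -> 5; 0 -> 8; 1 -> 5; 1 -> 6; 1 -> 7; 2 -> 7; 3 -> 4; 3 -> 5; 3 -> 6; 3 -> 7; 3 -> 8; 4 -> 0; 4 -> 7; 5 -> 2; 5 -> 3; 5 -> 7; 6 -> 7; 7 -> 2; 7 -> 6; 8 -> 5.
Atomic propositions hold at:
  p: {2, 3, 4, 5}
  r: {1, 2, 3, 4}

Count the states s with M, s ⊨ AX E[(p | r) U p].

Sat(p | r) = {1, 2, 3, 4, 5}
E[(p | r) U p]: least fixpoint, start Z0 = Sat(p) = {2, 3, 4, 5}, add states in Sat(p | r) with some successor in Z. Z1 = {1, 2, 3, 4, 5}; fixed.
Sat(E[(p | r) U p]) = {1, 2, 3, 4, 5}
Sat(AX E[(p | r) U p]) = {s : every successor in {1, 2, 3, 4, 5}} = {8}
|Sat(AX E[(p | r) U p])| = |{8}| = 1.

1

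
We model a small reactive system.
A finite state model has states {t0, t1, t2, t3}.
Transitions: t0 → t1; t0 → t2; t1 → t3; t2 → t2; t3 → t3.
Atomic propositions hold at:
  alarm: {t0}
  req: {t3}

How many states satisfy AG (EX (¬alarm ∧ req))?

Sat(¬alarm) = {t1, t2, t3}
Sat(¬alarm ∧ req) = {t3}
Sat(EX (¬alarm ∧ req)) = {s : some successor in {t3}} = {t1, t3}
AG (EX (¬alarm ∧ req)): greatest fixpoint, start Z0 = {t1, t3}, keep only states in Sat with every successor in Z. Already a fixed point.
Sat(AG (EX (¬alarm ∧ req))) = {t1, t3}
|Sat(AG (EX (¬alarm ∧ req)))| = |{t1, t3}| = 2.

2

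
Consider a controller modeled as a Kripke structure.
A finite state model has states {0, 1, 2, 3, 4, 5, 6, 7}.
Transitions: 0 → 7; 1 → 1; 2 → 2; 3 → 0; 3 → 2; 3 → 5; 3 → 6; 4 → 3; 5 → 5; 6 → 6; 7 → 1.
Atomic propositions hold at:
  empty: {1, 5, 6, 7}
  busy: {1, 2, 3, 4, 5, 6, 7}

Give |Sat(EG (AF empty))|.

AF empty: least fixpoint, start Z0 = {1, 5, 6, 7}, add states with every successor in Z. Z1 = {0, 1, 5, 6, 7}; fixed.
Sat(AF empty) = {0, 1, 5, 6, 7}
EG (AF empty): greatest fixpoint, start Z0 = {0, 1, 5, 6, 7}, keep only states in Sat with some successor in Z. Already a fixed point.
Sat(EG (AF empty)) = {0, 1, 5, 6, 7}
|Sat(EG (AF empty))| = |{0, 1, 5, 6, 7}| = 5.

5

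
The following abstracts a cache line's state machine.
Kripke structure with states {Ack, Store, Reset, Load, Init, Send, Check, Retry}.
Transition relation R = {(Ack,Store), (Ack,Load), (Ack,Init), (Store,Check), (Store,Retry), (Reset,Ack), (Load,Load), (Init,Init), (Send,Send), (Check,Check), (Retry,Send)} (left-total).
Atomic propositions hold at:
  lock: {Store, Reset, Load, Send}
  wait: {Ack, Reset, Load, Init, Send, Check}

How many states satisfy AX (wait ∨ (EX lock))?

7

Sat(EX lock) = {s : some successor in {Store, Reset, Load, Send}} = {Ack, Load, Send, Retry}
Sat(wait ∨ (EX lock)) = {Ack, Reset, Load, Init, Send, Check, Retry}
Sat(AX (wait ∨ (EX lock))) = {s : every successor in {Ack, Reset, Load, Init, Send, Check, Retry}} = {Store, Reset, Load, Init, Send, Check, Retry}
|Sat(AX (wait ∨ (EX lock)))| = |{Store, Reset, Load, Init, Send, Check, Retry}| = 7.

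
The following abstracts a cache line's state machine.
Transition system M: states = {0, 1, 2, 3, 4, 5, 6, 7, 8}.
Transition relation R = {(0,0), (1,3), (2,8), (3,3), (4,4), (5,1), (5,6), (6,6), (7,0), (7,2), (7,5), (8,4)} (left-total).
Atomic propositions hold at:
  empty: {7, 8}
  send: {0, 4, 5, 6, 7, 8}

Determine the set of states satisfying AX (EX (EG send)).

EG send: greatest fixpoint, start Z0 = {0, 4, 5, 6, 7, 8}, keep only states in Sat with some successor in Z. Already a fixed point.
Sat(EG send) = {0, 4, 5, 6, 7, 8}
Sat(EX (EG send)) = {s : some successor in {0, 4, 5, 6, 7, 8}} = {0, 2, 4, 5, 6, 7, 8}
Sat(AX (EX (EG send))) = {s : every successor in {0, 2, 4, 5, 6, 7, 8}} = {0, 2, 4, 6, 7, 8}

{0, 2, 4, 6, 7, 8}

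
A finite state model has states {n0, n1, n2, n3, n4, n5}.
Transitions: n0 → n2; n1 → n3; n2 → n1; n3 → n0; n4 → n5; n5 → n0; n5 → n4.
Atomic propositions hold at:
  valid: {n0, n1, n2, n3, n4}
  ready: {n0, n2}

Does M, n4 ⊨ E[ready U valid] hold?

Yes

E[ready U valid]: least fixpoint, start Z0 = Sat(valid) = {n0, n1, n2, n3, n4}, add states in Sat(ready) with some successor in Z. Already a fixed point.
Sat(E[ready U valid]) = {n0, n1, n2, n3, n4}
n4 ∈ Sat(E[ready U valid]) = {n0, n1, n2, n3, n4}, so the formula holds at n4.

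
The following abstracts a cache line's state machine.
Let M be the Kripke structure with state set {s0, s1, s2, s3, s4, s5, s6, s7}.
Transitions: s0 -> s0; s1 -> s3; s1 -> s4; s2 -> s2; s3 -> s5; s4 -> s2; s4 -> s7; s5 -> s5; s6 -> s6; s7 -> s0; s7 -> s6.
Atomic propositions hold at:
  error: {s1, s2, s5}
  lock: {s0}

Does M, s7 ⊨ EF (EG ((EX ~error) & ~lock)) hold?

Yes

Sat(~error) = {s0, s3, s4, s6, s7}
Sat(EX ~error) = {s : some successor in {s0, s3, s4, s6, s7}} = {s0, s1, s4, s6, s7}
Sat(~lock) = {s1, s2, s3, s4, s5, s6, s7}
Sat((EX ~error) & ~lock) = {s1, s4, s6, s7}
EG ((EX ~error) & ~lock): greatest fixpoint, start Z0 = {s1, s4, s6, s7}, keep only states in Sat with some successor in Z. Already a fixed point.
Sat(EG ((EX ~error) & ~lock)) = {s1, s4, s6, s7}
EF (EG ((EX ~error) & ~lock)): least fixpoint, start Z0 = {s1, s4, s6, s7}, add states with some successor in Z. Already a fixed point.
Sat(EF (EG ((EX ~error) & ~lock))) = {s1, s4, s6, s7}
s7 ∈ Sat(EF (EG ((EX ~error) & ~lock))) = {s1, s4, s6, s7}, so the formula holds at s7.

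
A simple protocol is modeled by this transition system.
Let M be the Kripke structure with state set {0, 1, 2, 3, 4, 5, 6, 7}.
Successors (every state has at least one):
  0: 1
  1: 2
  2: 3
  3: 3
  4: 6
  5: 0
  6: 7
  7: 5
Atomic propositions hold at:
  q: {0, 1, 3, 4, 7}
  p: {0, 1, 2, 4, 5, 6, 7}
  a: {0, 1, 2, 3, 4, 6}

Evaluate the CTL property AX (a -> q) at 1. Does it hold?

No

Sat(a -> q) = {0, 1, 3, 4, 5, 7}
Sat(AX (a -> q)) = {s : every successor in {0, 1, 3, 4, 5, 7}} = {0, 2, 3, 5, 6, 7}
1 ∉ Sat(AX (a -> q)) = {0, 2, 3, 5, 6, 7}, so the formula does not hold at 1.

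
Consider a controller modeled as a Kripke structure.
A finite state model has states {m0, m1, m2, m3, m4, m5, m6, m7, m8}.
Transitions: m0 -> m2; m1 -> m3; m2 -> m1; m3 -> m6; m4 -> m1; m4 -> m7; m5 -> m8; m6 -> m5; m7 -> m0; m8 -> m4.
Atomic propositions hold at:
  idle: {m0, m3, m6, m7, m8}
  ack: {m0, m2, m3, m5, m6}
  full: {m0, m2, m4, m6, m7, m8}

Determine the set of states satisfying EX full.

Sat(EX full) = {s : some successor in {m0, m2, m4, m6, m7, m8}} = {m0, m3, m4, m5, m7, m8}

{m0, m3, m4, m5, m7, m8}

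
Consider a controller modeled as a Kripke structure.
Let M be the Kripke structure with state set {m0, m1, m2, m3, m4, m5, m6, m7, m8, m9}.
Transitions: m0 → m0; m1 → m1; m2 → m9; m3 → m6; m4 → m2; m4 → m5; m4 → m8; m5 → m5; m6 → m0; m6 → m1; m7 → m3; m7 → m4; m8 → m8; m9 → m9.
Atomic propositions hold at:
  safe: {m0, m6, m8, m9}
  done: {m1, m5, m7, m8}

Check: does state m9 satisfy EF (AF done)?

AF done: least fixpoint, start Z0 = {m1, m5, m7, m8}, add states with every successor in Z. Already a fixed point.
Sat(AF done) = {m1, m5, m7, m8}
EF (AF done): least fixpoint, start Z0 = {m1, m5, m7, m8}, add states with some successor in Z. Z1 = {m1, m4, m5, m6, m7, m8}; Z2 = {m1, m3, m4, m5, m6, m7, m8}; fixed.
Sat(EF (AF done)) = {m1, m3, m4, m5, m6, m7, m8}
m9 ∉ Sat(EF (AF done)) = {m1, m3, m4, m5, m6, m7, m8}, so the formula does not hold at m9.

No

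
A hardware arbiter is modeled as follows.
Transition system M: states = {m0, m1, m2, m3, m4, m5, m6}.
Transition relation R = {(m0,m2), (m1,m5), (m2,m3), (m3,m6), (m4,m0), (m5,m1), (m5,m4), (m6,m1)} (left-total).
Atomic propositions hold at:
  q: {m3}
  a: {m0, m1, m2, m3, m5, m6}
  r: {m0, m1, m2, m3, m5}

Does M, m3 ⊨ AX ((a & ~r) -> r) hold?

Sat(~r) = {m4, m6}
Sat(a & ~r) = {m6}
Sat((a & ~r) -> r) = {m0, m1, m2, m3, m4, m5}
Sat(AX ((a & ~r) -> r)) = {s : every successor in {m0, m1, m2, m3, m4, m5}} = {m0, m1, m2, m4, m5, m6}
m3 ∉ Sat(AX ((a & ~r) -> r)) = {m0, m1, m2, m4, m5, m6}, so the formula does not hold at m3.

No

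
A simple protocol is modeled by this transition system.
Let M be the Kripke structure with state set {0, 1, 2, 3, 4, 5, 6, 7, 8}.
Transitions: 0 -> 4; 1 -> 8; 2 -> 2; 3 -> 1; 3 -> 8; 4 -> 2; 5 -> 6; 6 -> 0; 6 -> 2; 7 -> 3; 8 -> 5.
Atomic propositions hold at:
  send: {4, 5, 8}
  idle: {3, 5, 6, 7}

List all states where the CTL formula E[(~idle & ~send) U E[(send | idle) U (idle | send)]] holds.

Sat(~idle) = {0, 1, 2, 4, 8}
Sat(~send) = {0, 1, 2, 3, 6, 7}
Sat(~idle & ~send) = {0, 1, 2}
Sat(send | idle) = {3, 4, 5, 6, 7, 8}
Sat(idle | send) = {3, 4, 5, 6, 7, 8}
E[(send | idle) U (idle | send)]: least fixpoint, start Z0 = Sat((idle | send)) = {3, 4, 5, 6, 7, 8}, add states in Sat(send | idle) with some successor in Z. Already a fixed point.
Sat(E[(send | idle) U (idle | send)]) = {3, 4, 5, 6, 7, 8}
E[(~idle & ~send) U E[(send | idle) U (idle | send)]]: least fixpoint, start Z0 = Sat(E[(send | idle) U (idle | send)]) = {3, 4, 5, 6, 7, 8}, add states in Sat(~idle & ~send) with some successor in Z. Z1 = {0, 1, 3, 4, 5, 6, 7, 8}; fixed.
Sat(E[(~idle & ~send) U E[(send | idle) U (idle | send)]]) = {0, 1, 3, 4, 5, 6, 7, 8}

{0, 1, 3, 4, 5, 6, 7, 8}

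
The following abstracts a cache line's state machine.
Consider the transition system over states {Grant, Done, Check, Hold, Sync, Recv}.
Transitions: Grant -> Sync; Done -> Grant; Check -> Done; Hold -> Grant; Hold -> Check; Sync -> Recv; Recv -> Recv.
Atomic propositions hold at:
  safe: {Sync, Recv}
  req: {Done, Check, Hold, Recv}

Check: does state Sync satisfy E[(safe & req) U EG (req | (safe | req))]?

Yes

Sat(safe & req) = {Recv}
Sat(safe | req) = {Done, Check, Hold, Sync, Recv}
Sat(req | (safe | req)) = {Done, Check, Hold, Sync, Recv}
EG (req | (safe | req)): greatest fixpoint, start Z0 = {Done, Check, Hold, Sync, Recv}, keep only states in Sat with some successor in Z. Z1 = {Check, Hold, Sync, Recv}; Z2 = {Hold, Sync, Recv}; Z3 = {Sync, Recv}; fixed.
Sat(EG (req | (safe | req))) = {Sync, Recv}
E[(safe & req) U EG (req | (safe | req))]: least fixpoint, start Z0 = Sat(EG (req | (safe | req))) = {Sync, Recv}, add states in Sat(safe & req) with some successor in Z. Already a fixed point.
Sat(E[(safe & req) U EG (req | (safe | req))]) = {Sync, Recv}
Sync ∈ Sat(E[(safe & req) U EG (req | (safe | req))]) = {Sync, Recv}, so the formula holds at Sync.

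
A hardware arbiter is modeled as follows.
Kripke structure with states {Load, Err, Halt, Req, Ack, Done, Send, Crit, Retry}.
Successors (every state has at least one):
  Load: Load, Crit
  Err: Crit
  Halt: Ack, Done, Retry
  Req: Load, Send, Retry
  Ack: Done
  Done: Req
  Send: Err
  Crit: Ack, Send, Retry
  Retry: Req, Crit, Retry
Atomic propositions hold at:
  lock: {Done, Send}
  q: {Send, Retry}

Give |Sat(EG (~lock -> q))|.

Sat(~lock) = {Load, Err, Halt, Req, Ack, Crit, Retry}
Sat(~lock -> q) = {Done, Send, Retry}
EG (~lock -> q): greatest fixpoint, start Z0 = {Done, Send, Retry}, keep only states in Sat with some successor in Z. Z1 = {Retry}; fixed.
Sat(EG (~lock -> q)) = {Retry}
|Sat(EG (~lock -> q))| = |{Retry}| = 1.

1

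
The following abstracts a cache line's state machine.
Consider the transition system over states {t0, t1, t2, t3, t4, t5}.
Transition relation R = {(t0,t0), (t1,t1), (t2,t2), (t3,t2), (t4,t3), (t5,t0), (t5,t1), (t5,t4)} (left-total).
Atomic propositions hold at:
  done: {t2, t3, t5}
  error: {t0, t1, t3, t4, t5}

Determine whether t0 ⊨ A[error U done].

No

A[error U done]: least fixpoint, start Z0 = Sat(done) = {t2, t3, t5}, add states in Sat(error) with every successor in Z. Z1 = {t2, t3, t4, t5}; fixed.
Sat(A[error U done]) = {t2, t3, t4, t5}
t0 ∉ Sat(A[error U done]) = {t2, t3, t4, t5}, so the formula does not hold at t0.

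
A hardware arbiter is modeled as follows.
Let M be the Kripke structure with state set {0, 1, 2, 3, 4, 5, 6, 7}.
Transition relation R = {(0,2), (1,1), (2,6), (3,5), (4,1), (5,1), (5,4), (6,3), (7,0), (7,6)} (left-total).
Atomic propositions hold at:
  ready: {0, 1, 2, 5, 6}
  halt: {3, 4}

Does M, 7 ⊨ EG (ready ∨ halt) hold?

Sat(ready ∨ halt) = {0, 1, 2, 3, 4, 5, 6}
EG (ready ∨ halt): greatest fixpoint, start Z0 = {0, 1, 2, 3, 4, 5, 6}, keep only states in Sat with some successor in Z. Already a fixed point.
Sat(EG (ready ∨ halt)) = {0, 1, 2, 3, 4, 5, 6}
7 ∉ Sat(EG (ready ∨ halt)) = {0, 1, 2, 3, 4, 5, 6}, so the formula does not hold at 7.

No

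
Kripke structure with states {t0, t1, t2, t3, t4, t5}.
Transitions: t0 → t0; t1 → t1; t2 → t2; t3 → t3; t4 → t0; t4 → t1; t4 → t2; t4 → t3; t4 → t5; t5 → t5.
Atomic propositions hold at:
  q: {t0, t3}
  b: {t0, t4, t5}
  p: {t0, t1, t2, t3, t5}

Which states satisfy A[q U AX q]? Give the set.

Sat(AX q) = {s : every successor in {t0, t3}} = {t0, t3}
A[q U AX q]: least fixpoint, start Z0 = Sat(AX q) = {t0, t3}, add states in Sat(q) with every successor in Z. Already a fixed point.
Sat(A[q U AX q]) = {t0, t3}

{t0, t3}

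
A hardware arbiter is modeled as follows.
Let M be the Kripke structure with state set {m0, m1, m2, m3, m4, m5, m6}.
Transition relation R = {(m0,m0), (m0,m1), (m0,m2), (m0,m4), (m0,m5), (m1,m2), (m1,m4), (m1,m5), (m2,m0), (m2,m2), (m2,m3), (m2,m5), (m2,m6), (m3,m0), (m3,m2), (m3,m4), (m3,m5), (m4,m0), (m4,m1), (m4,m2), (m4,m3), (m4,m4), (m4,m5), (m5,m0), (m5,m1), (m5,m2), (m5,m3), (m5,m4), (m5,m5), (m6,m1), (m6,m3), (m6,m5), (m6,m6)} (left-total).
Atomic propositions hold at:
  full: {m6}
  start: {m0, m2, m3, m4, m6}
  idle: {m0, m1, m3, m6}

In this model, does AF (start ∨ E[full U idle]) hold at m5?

No

E[full U idle]: least fixpoint, start Z0 = Sat(idle) = {m0, m1, m3, m6}, add states in Sat(full) with some successor in Z. Already a fixed point.
Sat(E[full U idle]) = {m0, m1, m3, m6}
Sat(start ∨ E[full U idle]) = {m0, m1, m2, m3, m4, m6}
AF (start ∨ E[full U idle]): least fixpoint, start Z0 = {m0, m1, m2, m3, m4, m6}, add states with every successor in Z. Already a fixed point.
Sat(AF (start ∨ E[full U idle])) = {m0, m1, m2, m3, m4, m6}
m5 ∉ Sat(AF (start ∨ E[full U idle])) = {m0, m1, m2, m3, m4, m6}, so the formula does not hold at m5.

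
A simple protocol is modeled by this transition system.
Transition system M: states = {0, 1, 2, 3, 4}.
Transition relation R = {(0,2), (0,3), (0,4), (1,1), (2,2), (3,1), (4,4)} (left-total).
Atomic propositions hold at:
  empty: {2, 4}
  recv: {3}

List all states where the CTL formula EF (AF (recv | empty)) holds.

Sat(recv | empty) = {2, 3, 4}
AF (recv | empty): least fixpoint, start Z0 = {2, 3, 4}, add states with every successor in Z. Z1 = {0, 2, 3, 4}; fixed.
Sat(AF (recv | empty)) = {0, 2, 3, 4}
EF (AF (recv | empty)): least fixpoint, start Z0 = {0, 2, 3, 4}, add states with some successor in Z. Already a fixed point.
Sat(EF (AF (recv | empty))) = {0, 2, 3, 4}

{0, 2, 3, 4}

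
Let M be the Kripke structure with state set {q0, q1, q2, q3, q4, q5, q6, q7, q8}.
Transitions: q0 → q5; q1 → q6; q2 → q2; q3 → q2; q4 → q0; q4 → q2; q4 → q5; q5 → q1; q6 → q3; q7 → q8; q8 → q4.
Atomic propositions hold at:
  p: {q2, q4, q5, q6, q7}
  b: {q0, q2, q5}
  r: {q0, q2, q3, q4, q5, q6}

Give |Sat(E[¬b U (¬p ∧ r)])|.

7

Sat(¬b) = {q1, q3, q4, q6, q7, q8}
Sat(¬p) = {q0, q1, q3, q8}
Sat(¬p ∧ r) = {q0, q3}
E[¬b U (¬p ∧ r)]: least fixpoint, start Z0 = Sat((¬p ∧ r)) = {q0, q3}, add states in Sat(¬b) with some successor in Z. Z1 = {q0, q3, q4, q6}; Z2 = {q0, q1, q3, q4, q6, q8}; Z3 = {q0, q1, q3, q4, q6, q7, q8}; fixed.
Sat(E[¬b U (¬p ∧ r)]) = {q0, q1, q3, q4, q6, q7, q8}
|Sat(E[¬b U (¬p ∧ r)])| = |{q0, q1, q3, q4, q6, q7, q8}| = 7.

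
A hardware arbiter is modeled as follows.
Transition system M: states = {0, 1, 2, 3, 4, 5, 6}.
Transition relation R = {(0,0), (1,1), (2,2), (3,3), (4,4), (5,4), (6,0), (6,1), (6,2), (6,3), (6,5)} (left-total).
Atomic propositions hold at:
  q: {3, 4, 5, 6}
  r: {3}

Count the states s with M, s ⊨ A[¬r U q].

4

Sat(¬r) = {0, 1, 2, 4, 5, 6}
A[¬r U q]: least fixpoint, start Z0 = Sat(q) = {3, 4, 5, 6}, add states in Sat(¬r) with every successor in Z. Already a fixed point.
Sat(A[¬r U q]) = {3, 4, 5, 6}
|Sat(A[¬r U q])| = |{3, 4, 5, 6}| = 4.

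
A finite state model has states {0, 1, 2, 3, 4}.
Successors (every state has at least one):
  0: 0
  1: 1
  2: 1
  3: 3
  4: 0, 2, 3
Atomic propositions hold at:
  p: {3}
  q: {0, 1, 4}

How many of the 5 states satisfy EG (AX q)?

3

Sat(AX q) = {s : every successor in {0, 1, 4}} = {0, 1, 2}
EG (AX q): greatest fixpoint, start Z0 = {0, 1, 2}, keep only states in Sat with some successor in Z. Already a fixed point.
Sat(EG (AX q)) = {0, 1, 2}
|Sat(EG (AX q))| = |{0, 1, 2}| = 3.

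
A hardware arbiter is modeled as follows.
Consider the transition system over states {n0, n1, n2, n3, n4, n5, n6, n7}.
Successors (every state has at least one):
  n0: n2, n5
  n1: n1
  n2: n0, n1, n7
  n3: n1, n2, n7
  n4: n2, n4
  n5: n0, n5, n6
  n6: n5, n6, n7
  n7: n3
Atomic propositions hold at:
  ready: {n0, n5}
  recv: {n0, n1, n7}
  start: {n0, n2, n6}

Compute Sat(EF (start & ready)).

Sat(start & ready) = {n0}
EF (start & ready): least fixpoint, start Z0 = {n0}, add states with some successor in Z. Z1 = {n0, n2, n5}; Z2 = {n0, n2, n3, n4, n5, n6}; Z3 = {n0, n2, n3, n4, n5, n6, n7}; fixed.
Sat(EF (start & ready)) = {n0, n2, n3, n4, n5, n6, n7}

{n0, n2, n3, n4, n5, n6, n7}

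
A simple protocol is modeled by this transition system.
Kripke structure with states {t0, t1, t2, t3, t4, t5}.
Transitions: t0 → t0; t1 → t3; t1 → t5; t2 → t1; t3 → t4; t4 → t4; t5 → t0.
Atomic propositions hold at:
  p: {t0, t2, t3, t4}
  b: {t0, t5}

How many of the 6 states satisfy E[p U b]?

E[p U b]: least fixpoint, start Z0 = Sat(b) = {t0, t5}, add states in Sat(p) with some successor in Z. Already a fixed point.
Sat(E[p U b]) = {t0, t5}
|Sat(E[p U b])| = |{t0, t5}| = 2.

2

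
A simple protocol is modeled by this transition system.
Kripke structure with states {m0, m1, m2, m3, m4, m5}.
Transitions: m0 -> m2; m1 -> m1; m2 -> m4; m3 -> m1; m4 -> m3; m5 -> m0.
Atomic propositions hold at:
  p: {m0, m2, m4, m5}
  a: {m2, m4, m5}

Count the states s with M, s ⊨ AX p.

Sat(AX p) = {s : every successor in {m0, m2, m4, m5}} = {m0, m2, m5}
|Sat(AX p)| = |{m0, m2, m5}| = 3.

3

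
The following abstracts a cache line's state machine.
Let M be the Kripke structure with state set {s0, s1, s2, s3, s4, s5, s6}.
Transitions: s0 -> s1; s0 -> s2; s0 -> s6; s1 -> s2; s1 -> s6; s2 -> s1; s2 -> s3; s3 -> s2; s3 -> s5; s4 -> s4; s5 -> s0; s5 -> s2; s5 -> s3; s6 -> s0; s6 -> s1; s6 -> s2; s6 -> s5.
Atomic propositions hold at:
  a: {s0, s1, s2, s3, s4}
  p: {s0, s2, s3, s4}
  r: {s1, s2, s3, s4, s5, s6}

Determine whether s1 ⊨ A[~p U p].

Sat(~p) = {s1, s5, s6}
A[~p U p]: least fixpoint, start Z0 = Sat(p) = {s0, s2, s3, s4}, add states in Sat(~p) with every successor in Z. Z1 = {s0, s2, s3, s4, s5}; fixed.
Sat(A[~p U p]) = {s0, s2, s3, s4, s5}
s1 ∉ Sat(A[~p U p]) = {s0, s2, s3, s4, s5}, so the formula does not hold at s1.

No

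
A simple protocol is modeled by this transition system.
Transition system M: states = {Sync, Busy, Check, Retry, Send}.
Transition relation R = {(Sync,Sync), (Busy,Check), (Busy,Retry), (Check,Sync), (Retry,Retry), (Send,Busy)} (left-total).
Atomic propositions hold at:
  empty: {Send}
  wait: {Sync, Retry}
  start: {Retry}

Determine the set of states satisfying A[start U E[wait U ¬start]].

Sat(¬start) = {Sync, Busy, Check, Send}
E[wait U ¬start]: least fixpoint, start Z0 = Sat(¬start) = {Sync, Busy, Check, Send}, add states in Sat(wait) with some successor in Z. Already a fixed point.
Sat(E[wait U ¬start]) = {Sync, Busy, Check, Send}
A[start U E[wait U ¬start]]: least fixpoint, start Z0 = Sat(E[wait U ¬start]) = {Sync, Busy, Check, Send}, add states in Sat(start) with every successor in Z. Already a fixed point.
Sat(A[start U E[wait U ¬start]]) = {Sync, Busy, Check, Send}

{Sync, Busy, Check, Send}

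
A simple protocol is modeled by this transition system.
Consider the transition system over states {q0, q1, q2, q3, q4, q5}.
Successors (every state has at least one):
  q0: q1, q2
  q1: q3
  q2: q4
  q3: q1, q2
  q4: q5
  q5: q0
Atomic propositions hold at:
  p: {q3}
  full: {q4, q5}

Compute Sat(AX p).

{q1}

Sat(AX p) = {s : every successor in {q3}} = {q1}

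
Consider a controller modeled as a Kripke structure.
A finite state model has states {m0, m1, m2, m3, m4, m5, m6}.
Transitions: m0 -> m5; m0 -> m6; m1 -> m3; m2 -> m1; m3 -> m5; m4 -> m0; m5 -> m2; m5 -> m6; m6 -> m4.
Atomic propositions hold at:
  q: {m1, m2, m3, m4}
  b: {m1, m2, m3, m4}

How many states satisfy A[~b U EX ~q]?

5

Sat(~b) = {m0, m5, m6}
Sat(~q) = {m0, m5, m6}
Sat(EX ~q) = {s : some successor in {m0, m5, m6}} = {m0, m3, m4, m5}
A[~b U EX ~q]: least fixpoint, start Z0 = Sat(EX ~q) = {m0, m3, m4, m5}, add states in Sat(~b) with every successor in Z. Z1 = {m0, m3, m4, m5, m6}; fixed.
Sat(A[~b U EX ~q]) = {m0, m3, m4, m5, m6}
|Sat(A[~b U EX ~q])| = |{m0, m3, m4, m5, m6}| = 5.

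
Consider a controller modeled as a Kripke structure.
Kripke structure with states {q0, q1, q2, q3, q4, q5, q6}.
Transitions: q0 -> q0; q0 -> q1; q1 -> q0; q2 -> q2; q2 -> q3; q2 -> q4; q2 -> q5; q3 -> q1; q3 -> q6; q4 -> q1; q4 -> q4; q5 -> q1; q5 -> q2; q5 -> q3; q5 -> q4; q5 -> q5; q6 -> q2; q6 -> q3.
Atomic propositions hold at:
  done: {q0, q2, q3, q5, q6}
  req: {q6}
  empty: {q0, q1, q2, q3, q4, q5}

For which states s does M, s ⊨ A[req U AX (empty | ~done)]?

Sat(~done) = {q1, q4}
Sat(empty | ~done) = {q0, q1, q2, q3, q4, q5}
Sat(AX (empty | ~done)) = {s : every successor in {q0, q1, q2, q3, q4, q5}} = {q0, q1, q2, q4, q5, q6}
A[req U AX (empty | ~done)]: least fixpoint, start Z0 = Sat(AX (empty | ~done)) = {q0, q1, q2, q4, q5, q6}, add states in Sat(req) with every successor in Z. Already a fixed point.
Sat(A[req U AX (empty | ~done)]) = {q0, q1, q2, q4, q5, q6}

{q0, q1, q2, q4, q5, q6}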